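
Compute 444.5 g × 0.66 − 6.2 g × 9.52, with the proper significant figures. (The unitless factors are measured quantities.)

2.3 × 10^2 g

444.5 × 0.66 = 293.37 → 2.9 × 10^2 g (2 s.f., last digit at the 10^1 place).
6.2 × 9.52 = 59.024 → 59 g (2 s.f., last digit at the 10^0 place).
Difference: 234.346 g; keep the coarser place, 10^1.
Result: 2.3 × 10^2 g.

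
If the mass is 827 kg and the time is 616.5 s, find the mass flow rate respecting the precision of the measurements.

mass flow rate = 827 kg ÷ 616.5 s = 1.34144363341… kg/s.
827 has 3 significant figures; 616.5 has 4.
Division/multiplication keeps the fewest: 3 significant figures.
Rounded: 1.34 kg/s.

1.34 kg/s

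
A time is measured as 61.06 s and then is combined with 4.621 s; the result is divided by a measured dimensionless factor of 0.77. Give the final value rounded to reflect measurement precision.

85 s

61.06 s + 4.621 s = 65.681 s; the sum is limited to 2 decimal places (4 s.f.).
Carrying full precision, 65.681 ÷ 0.77 = 85.3 s; 0.77 has 2 s.f., so the result keeps min(4, 2) = 2 s.f.
Rounded to 2 significant figures: 85 s.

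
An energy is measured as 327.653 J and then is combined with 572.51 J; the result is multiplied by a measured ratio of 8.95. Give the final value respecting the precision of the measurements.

327.653 J + 572.51 J = 900.163 J; the sum is limited to 2 decimal places (5 s.f.).
Carrying full precision, 900.163 × 8.95 = 8056.45885 J; 8.95 has 3 s.f., so the result keeps min(5, 3) = 3 s.f.
Rounded to 3 significant figures: 8.06 × 10^3 J.

8.06 × 10^3 J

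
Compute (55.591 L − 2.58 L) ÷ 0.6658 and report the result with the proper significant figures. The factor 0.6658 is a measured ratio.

79.62 L

55.591 L − 2.58 L = 53.011 L; the difference is limited to 2 decimal places (4 s.f.).
Carrying full precision, 53.011 ÷ 0.6658 = 79.6200060078… L; 0.6658 has 4 s.f., so the result keeps min(4, 4) = 4 s.f.
Rounded to 4 significant figures: 79.62 L.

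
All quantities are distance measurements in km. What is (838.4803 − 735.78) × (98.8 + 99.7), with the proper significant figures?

838.4803 − 735.78 = 102.7003, limited to 2 d.p. → 5 s.f.; 98.8 + 99.7 = 198.5, limited to 1 d.p. → 4 s.f.
Carrying full precision, 102.7003 × 198.5 = 20386.00955; keep min(5, 4) = 4 s.f.
Rounded to 4 significant figures: 2.039 × 10^4 km².

2.039 × 10^4 km²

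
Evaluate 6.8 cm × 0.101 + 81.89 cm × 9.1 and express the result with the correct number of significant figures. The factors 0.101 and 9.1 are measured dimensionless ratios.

7.5 × 10² cm

6.8 × 0.101 = 0.6868 → 0.69 cm (2 s.f., last digit at the 10^-2 place).
81.89 × 9.1 = 745.199 → 7.5 × 10² cm (2 s.f., last digit at the 10^1 place).
Sum: 745.8858 cm; keep the coarser place, 10^1.
Result: 7.5 × 10² cm.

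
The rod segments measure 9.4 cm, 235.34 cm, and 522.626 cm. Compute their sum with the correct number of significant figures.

767.4 cm

9.4 cm + 235.34 cm + 522.626 cm = 767.366 cm.
Addition/subtraction keeps the fewest decimal places: 9.4 → 1 decimal place, 235.34 → 2 decimal places, 522.626 → 3 decimal places; limit is 1.
Rounded to 1 decimal place: 767.4 cm.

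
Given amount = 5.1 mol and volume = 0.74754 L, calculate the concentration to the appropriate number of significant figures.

6.8 mol/L

concentration = 5.1 mol ÷ 0.74754 L = 6.82237739786… mol/L.
5.1 has 2 significant figures; 0.74754 has 5.
Division/multiplication keeps the fewest: 2 significant figures.
Rounded: 6.8 mol/L.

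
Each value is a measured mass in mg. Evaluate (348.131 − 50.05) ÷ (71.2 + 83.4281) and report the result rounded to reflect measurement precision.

1.928

348.131 − 50.05 = 298.081, limited to 2 d.p. → 5 s.f.; 71.2 + 83.4281 = 154.6281, limited to 1 d.p. → 4 s.f.
Carrying full precision, 298.081 ÷ 154.6281 = 1.92772853058…; keep min(5, 4) = 4 s.f.
Rounded to 4 significant figures: 1.928.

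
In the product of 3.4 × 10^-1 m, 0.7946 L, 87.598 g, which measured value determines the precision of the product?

3.4 × 10^-1 m → 2 s.f.; 0.7946 L → 4 s.f.; 87.598 g → 5 s.f.
The fewest is 2 significant figures, from 3.4 × 10^-1 m.

3.4 × 10^-1 m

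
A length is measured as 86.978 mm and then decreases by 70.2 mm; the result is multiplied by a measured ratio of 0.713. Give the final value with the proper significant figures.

86.978 mm − 70.2 mm = 16.778 mm; the difference is limited to 1 decimal place (3 s.f.).
Carrying full precision, 16.778 × 0.713 = 11.962714 mm; 0.713 has 3 s.f., so the result keeps min(3, 3) = 3 s.f.
Rounded to 3 significant figures: 12.0 mm.

12.0 mm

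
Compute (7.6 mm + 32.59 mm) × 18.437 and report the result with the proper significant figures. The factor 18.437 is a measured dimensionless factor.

7.6 mm + 32.59 mm = 40.19 mm; the sum is limited to 1 decimal place (3 s.f.).
Carrying full precision, 40.19 × 18.437 = 740.98303 mm; 18.437 has 5 s.f., so the result keeps min(3, 5) = 3 s.f.
Rounded to 3 significant figures: 741 mm.

741 mm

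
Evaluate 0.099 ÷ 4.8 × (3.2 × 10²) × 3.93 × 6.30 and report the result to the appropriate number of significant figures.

0.099 ÷ 4.8 × (3.2 × 10²) × 3.93 × 6.30 = 163.4094
Multiplication/division keeps the fewest significant figures: 0.099 → 2 s.f., 4.8 → 2 s.f., 3.2 × 10² → 2 s.f., 3.93 → 3 s.f., 6.30 → 3 s.f.; limit is 2.
Rounded to 2 significant figures: 1.6 × 10².

1.6 × 10²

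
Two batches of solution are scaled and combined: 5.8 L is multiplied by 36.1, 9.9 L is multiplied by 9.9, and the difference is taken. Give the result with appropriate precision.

1.1 × 10² L

5.8 × 36.1 = 209.38 → 2.1 × 10² L (2 s.f., last digit at the 10^1 place).
9.9 × 9.9 = 98.01 → 98 L (2 s.f., last digit at the 10^0 place).
Difference: 111.37 L; keep the coarser place, 10^1.
Result: 1.1 × 10² L.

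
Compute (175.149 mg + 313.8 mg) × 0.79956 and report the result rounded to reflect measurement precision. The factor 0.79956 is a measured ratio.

175.149 mg + 313.8 mg = 488.949 mg; the sum is limited to 1 decimal place (4 s.f.).
Carrying full precision, 488.949 × 0.79956 = 390.94406244 mg; 0.79956 has 5 s.f., so the result keeps min(4, 5) = 4 s.f.
Rounded to 4 significant figures: 390.9 mg.

390.9 mg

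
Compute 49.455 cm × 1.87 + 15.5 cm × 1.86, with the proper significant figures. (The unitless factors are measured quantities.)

49.455 × 1.87 = 92.48085 → 92.5 cm (3 s.f., last digit at the 10^-1 place).
15.5 × 1.86 = 28.83 → 28.8 cm (3 s.f., last digit at the 10^-1 place).
Sum: 121.31085 cm; keep the coarser place, 10^-1.
Result: 121.3 cm.

121.3 cm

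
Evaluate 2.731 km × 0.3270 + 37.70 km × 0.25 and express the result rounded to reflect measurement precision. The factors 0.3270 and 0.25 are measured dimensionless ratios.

10.3 km

2.731 × 0.3270 = 0.893037 → 0.8930 km (4 s.f., last digit at the 10^-4 place).
37.70 × 0.25 = 9.425 → 9.4 km (2 s.f., last digit at the 10^-1 place).
Sum: 10.318037 km; keep the coarser place, 10^-1.
Result: 10.3 km.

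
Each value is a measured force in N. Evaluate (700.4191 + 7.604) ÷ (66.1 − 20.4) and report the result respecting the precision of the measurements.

700.4191 + 7.604 = 708.0231, limited to 3 d.p. → 6 s.f.; 66.1 − 20.4 = 45.7, limited to 1 d.p. → 3 s.f.
Carrying full precision, 708.0231 ÷ 45.7 = 15.4928468271…; keep min(6, 3) = 3 s.f.
Rounded to 3 significant figures: 15.5.

15.5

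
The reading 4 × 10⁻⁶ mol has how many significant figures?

1

4 × 10⁻⁶: in scientific notation every digit of the coefficient is significant.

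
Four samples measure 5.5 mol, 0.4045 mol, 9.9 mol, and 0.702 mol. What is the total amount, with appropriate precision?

16.5 mol

5.5 mol + 0.4045 mol + 9.9 mol + 0.702 mol = 16.5065 mol.
Addition/subtraction keeps the fewest decimal places: 5.5 → 1 decimal place, 0.4045 → 4 decimal places, 9.9 → 1 decimal place, 0.702 → 3 decimal places; limit is 1.
Rounded to 1 decimal place: 16.5 mol.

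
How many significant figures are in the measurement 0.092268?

5

0.092268: leading zeros are not significant.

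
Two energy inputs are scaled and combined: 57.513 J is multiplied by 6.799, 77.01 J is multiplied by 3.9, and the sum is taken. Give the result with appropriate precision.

6.9 × 10² J

57.513 × 6.799 = 391.030887 → 391.0 J (4 s.f., last digit at the 10^-1 place).
77.01 × 3.9 = 300.339 → 3.0 × 10² J (2 s.f., last digit at the 10^1 place).
Sum: 691.369887 J; keep the coarser place, 10^1.
Result: 6.9 × 10² J.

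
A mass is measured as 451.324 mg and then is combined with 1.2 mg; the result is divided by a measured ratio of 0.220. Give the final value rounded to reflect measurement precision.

451.324 mg + 1.2 mg = 452.524 mg; the sum is limited to 1 decimal place (4 s.f.).
Carrying full precision, 452.524 ÷ 0.220 = 2056.92727273… mg; 0.220 has 3 s.f., so the result keeps min(4, 3) = 3 s.f.
Rounded to 3 significant figures: 2.06 × 10³ mg.

2.06 × 10³ mg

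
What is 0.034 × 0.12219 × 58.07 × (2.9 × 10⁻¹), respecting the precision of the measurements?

0.034 × 0.12219 × 58.07 × (2.9 × 10⁻¹) = 0.069962352738
Multiplication/division keeps the fewest significant figures: 0.034 → 2 s.f., 0.12219 → 5 s.f., 58.07 → 4 s.f., 2.9 × 10⁻¹ → 2 s.f.; limit is 2.
Rounded to 2 significant figures: 0.070.

0.070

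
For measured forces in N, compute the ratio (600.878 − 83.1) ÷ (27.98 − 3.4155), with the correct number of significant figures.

600.878 − 83.1 = 517.778, limited to 1 d.p. → 4 s.f.; 27.98 − 3.4155 = 24.5645, limited to 2 d.p. → 4 s.f.
Carrying full precision, 517.778 ÷ 24.5645 = 21.0783040567…; keep min(4, 4) = 4 s.f.
Rounded to 4 significant figures: 21.08.

21.08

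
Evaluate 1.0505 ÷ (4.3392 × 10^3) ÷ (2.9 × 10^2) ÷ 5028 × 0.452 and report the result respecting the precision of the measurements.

1.0505 ÷ (4.3392 × 10^3) ÷ (2.9 × 10^2) ÷ 5028 × 0.452 = 7.50466925447 × 10^-11…
Multiplication/division keeps the fewest significant figures: 1.0505 → 5 s.f., 4.3392 × 10^3 → 5 s.f., 2.9 × 10^2 → 2 s.f., 5028 → 4 s.f., 0.452 → 3 s.f.; limit is 2.
Rounded to 2 significant figures: 7.5 × 10^-11.

7.5 × 10^-11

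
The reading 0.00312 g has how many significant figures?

0.00312: leading zeros are not significant.

3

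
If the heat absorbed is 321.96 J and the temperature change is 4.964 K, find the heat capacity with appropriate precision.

64.86 J/K

heat capacity = 321.96 J ÷ 4.964 K = 64.8589846898… J/K.
321.96 has 5 significant figures; 4.964 has 4.
Division/multiplication keeps the fewest: 4 significant figures.
Rounded: 64.86 J/K.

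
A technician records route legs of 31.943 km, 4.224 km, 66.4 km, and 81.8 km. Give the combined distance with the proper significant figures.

31.943 km + 4.224 km + 66.4 km + 81.8 km = 184.367 km.
Addition/subtraction keeps the fewest decimal places: 31.943 → 3 decimal places, 4.224 → 3 decimal places, 66.4 → 1 decimal place, 81.8 → 1 decimal place; limit is 1.
Rounded to 1 decimal place: 184.4 km.

184.4 km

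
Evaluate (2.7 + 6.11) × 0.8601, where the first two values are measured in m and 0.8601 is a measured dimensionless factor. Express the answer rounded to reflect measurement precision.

7.6 m

2.7 m + 6.11 m = 8.81 m; the sum is limited to 1 decimal place (2 s.f.).
Carrying full precision, 8.81 × 0.8601 = 7.577481 m; 0.8601 has 4 s.f., so the result keeps min(2, 4) = 2 s.f.
Rounded to 2 significant figures: 7.6 m.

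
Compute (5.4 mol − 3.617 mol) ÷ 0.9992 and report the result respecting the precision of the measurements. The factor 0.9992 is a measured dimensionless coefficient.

1.8 mol

5.4 mol − 3.617 mol = 1.783 mol; the difference is limited to 1 decimal place (2 s.f.).
Carrying full precision, 1.783 ÷ 0.9992 = 1.78442754203… mol; 0.9992 has 4 s.f., so the result keeps min(2, 4) = 2 s.f.
Rounded to 2 significant figures: 1.8 mol.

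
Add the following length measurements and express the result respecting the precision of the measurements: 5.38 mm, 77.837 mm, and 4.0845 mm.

5.38 mm + 77.837 mm + 4.0845 mm = 87.3015 mm.
Addition/subtraction keeps the fewest decimal places: 5.38 → 2 decimal places, 77.837 → 3 decimal places, 4.0845 → 4 decimal places; limit is 2.
Rounded to 2 decimal places: 87.30 mm.

87.30 mm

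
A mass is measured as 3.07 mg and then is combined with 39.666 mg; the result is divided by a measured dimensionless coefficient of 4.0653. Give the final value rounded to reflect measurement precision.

10.51 mg

3.07 mg + 39.666 mg = 42.736 mg; the sum is limited to 2 decimal places (4 s.f.).
Carrying full precision, 42.736 ÷ 4.0653 = 10.5123853098… mg; 4.0653 has 5 s.f., so the result keeps min(4, 5) = 4 s.f.
Rounded to 4 significant figures: 10.51 mg.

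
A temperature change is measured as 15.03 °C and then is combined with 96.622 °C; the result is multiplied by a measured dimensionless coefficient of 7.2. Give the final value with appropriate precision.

15.03 °C + 96.622 °C = 111.652 °C; the sum is limited to 2 decimal places (5 s.f.).
Carrying full precision, 111.652 × 7.2 = 803.8944 °C; 7.2 has 2 s.f., so the result keeps min(5, 2) = 2 s.f.
Rounded to 2 significant figures: 8.0 × 10^2 °C.

8.0 × 10^2 °C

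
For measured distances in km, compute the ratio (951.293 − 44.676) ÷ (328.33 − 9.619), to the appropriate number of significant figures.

951.293 − 44.676 = 906.617, limited to 3 d.p. → 6 s.f.; 328.33 − 9.619 = 318.711, limited to 2 d.p. → 5 s.f.
Carrying full precision, 906.617 ÷ 318.711 = 2.84463667712…; keep min(6, 5) = 5 s.f.
Rounded to 5 significant figures: 2.8446.

2.8446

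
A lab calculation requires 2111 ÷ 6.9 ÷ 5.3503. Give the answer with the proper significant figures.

57

2111 ÷ 6.9 ÷ 5.3503 = 57.182219499…
Multiplication/division keeps the fewest significant figures: 2111 → 4 s.f., 6.9 → 2 s.f., 5.3503 → 5 s.f.; limit is 2.
Rounded to 2 significant figures: 57.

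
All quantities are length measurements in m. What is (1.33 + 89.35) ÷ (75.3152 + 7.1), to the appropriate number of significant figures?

1.10

1.33 + 89.35 = 90.68, limited to 2 d.p. → 4 s.f.; 75.3152 + 7.1 = 82.4152, limited to 1 d.p. → 3 s.f.
Carrying full precision, 90.68 ÷ 82.4152 = 1.10028247217…; keep min(4, 3) = 3 s.f.
Rounded to 3 significant figures: 1.10.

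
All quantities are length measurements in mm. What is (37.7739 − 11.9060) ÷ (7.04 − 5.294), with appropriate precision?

37.7739 − 11.9060 = 25.8679, limited to 4 d.p. → 6 s.f.; 7.04 − 5.294 = 1.746, limited to 2 d.p. → 3 s.f.
Carrying full precision, 25.8679 ÷ 1.746 = 14.8155211913…; keep min(6, 3) = 3 s.f.
Rounded to 3 significant figures: 14.8.

14.8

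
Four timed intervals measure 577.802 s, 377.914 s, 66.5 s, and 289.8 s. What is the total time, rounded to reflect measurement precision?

1312.0 s

577.802 s + 377.914 s + 66.5 s + 289.8 s = 1312.016 s.
Addition/subtraction keeps the fewest decimal places: 577.802 → 3 decimal places, 377.914 → 3 decimal places, 66.5 → 1 decimal place, 289.8 → 1 decimal place; limit is 1.
Rounded to 1 decimal place: 1312.0 s.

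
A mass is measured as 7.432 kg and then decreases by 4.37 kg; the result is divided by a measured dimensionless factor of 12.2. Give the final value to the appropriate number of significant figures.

7.432 kg − 4.37 kg = 3.062 kg; the difference is limited to 2 decimal places (3 s.f.).
Carrying full precision, 3.062 ÷ 12.2 = 0.250983606557… kg; 12.2 has 3 s.f., so the result keeps min(3, 3) = 3 s.f.
Rounded to 3 significant figures: 0.251 kg.

0.251 kg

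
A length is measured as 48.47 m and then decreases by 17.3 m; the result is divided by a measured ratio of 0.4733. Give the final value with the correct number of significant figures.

65.9 m

48.47 m − 17.3 m = 31.17 m; the difference is limited to 1 decimal place (3 s.f.).
Carrying full precision, 31.17 ÷ 0.4733 = 65.8567504754… m; 0.4733 has 4 s.f., so the result keeps min(3, 4) = 3 s.f.
Rounded to 3 significant figures: 65.9 m.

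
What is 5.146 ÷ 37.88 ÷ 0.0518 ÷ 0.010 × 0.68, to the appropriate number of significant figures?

1.8 × 10²

5.146 ÷ 37.88 ÷ 0.0518 ÷ 0.010 × 0.68 = 178.335976646…
Multiplication/division keeps the fewest significant figures: 5.146 → 4 s.f., 37.88 → 4 s.f., 0.0518 → 3 s.f., 0.010 → 2 s.f., 0.68 → 2 s.f.; limit is 2.
Rounded to 2 significant figures: 1.8 × 10².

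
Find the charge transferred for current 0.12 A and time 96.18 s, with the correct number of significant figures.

charge transferred = 0.12 A × 96.18 s = 11.5416 C.
0.12 has 2 significant figures; 96.18 has 4.
Division/multiplication keeps the fewest: 2 significant figures.
Rounded: 12 C.

12 C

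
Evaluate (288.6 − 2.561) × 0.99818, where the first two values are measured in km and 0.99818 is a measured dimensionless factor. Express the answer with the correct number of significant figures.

288.6 km − 2.561 km = 286.039 km; the difference is limited to 1 decimal place (4 s.f.).
Carrying full precision, 286.039 × 0.99818 = 285.51840902 km; 0.99818 has 5 s.f., so the result keeps min(4, 5) = 4 s.f.
Rounded to 4 significant figures: 285.5 km.

285.5 km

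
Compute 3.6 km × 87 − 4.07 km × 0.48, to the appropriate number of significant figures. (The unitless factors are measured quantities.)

3.1 × 10² km

3.6 × 87 = 313.2 → 3.1 × 10² km (2 s.f., last digit at the 10^1 place).
4.07 × 0.48 = 1.9536 → 2.0 km (2 s.f., last digit at the 10^-1 place).
Difference: 311.2464 km; keep the coarser place, 10^1.
Result: 3.1 × 10² km.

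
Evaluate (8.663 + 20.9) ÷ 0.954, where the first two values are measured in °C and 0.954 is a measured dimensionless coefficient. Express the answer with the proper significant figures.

31.0 °C

8.663 °C + 20.9 °C = 29.563 °C; the sum is limited to 1 decimal place (3 s.f.).
Carrying full precision, 29.563 ÷ 0.954 = 30.9884696017… °C; 0.954 has 3 s.f., so the result keeps min(3, 3) = 3 s.f.
Rounded to 3 significant figures: 31.0 °C.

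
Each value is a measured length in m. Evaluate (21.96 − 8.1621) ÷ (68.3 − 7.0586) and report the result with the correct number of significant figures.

0.225

21.96 − 8.1621 = 13.7979, limited to 2 d.p. → 4 s.f.; 68.3 − 7.0586 = 61.2414, limited to 1 d.p. → 3 s.f.
Carrying full precision, 13.7979 ÷ 61.2414 = 0.225303471181…; keep min(4, 3) = 3 s.f.
Rounded to 3 significant figures: 0.225.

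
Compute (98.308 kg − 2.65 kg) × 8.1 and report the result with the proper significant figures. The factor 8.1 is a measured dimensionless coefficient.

7.7 × 10^2 kg

98.308 kg − 2.65 kg = 95.658 kg; the difference is limited to 2 decimal places (4 s.f.).
Carrying full precision, 95.658 × 8.1 = 774.8298 kg; 8.1 has 2 s.f., so the result keeps min(4, 2) = 2 s.f.
Rounded to 2 significant figures: 7.7 × 10^2 kg.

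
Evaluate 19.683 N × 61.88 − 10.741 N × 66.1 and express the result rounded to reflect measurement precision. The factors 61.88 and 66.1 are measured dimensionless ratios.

508 N

19.683 × 61.88 = 1217.98404 → 1218 N (4 s.f., last digit at the 10^0 place).
10.741 × 66.1 = 709.9801 → 710. N (3 s.f., last digit at the 10^0 place).
Difference: 508.00394 N; keep the coarser place, 10^0.
Result: 508 N.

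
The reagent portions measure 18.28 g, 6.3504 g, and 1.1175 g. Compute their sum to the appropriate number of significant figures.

25.75 g

18.28 g + 6.3504 g + 1.1175 g = 25.7479 g.
Addition/subtraction keeps the fewest decimal places: 18.28 → 2 decimal places, 6.3504 → 4 decimal places, 1.1175 → 4 decimal places; limit is 2.
Rounded to 2 decimal places: 25.75 g.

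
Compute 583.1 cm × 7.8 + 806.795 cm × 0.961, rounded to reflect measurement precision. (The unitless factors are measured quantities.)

583.1 × 7.8 = 4548.18 → 4.5 × 10^3 cm (2 s.f., last digit at the 10^2 place).
806.795 × 0.961 = 775.329995 → 775 cm (3 s.f., last digit at the 10^0 place).
Sum: 5323.509995 cm; keep the coarser place, 10^2.
Result: 5.3 × 10^3 cm.

5.3 × 10^3 cm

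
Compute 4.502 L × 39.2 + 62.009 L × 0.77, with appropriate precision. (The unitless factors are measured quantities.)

224 L

4.502 × 39.2 = 176.4784 → 176 L (3 s.f., last digit at the 10^0 place).
62.009 × 0.77 = 47.74693 → 48 L (2 s.f., last digit at the 10^0 place).
Sum: 224.22533 L; keep the coarser place, 10^0.
Result: 224 L.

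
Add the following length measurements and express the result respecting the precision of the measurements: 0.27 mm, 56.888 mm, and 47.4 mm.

0.27 mm + 56.888 mm + 47.4 mm = 104.558 mm.
Addition/subtraction keeps the fewest decimal places: 0.27 → 2 decimal places, 56.888 → 3 decimal places, 47.4 → 1 decimal place; limit is 1.
Rounded to 1 decimal place: 104.6 mm.

104.6 mm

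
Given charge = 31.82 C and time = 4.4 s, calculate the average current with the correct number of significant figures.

7.2 A

average current = 31.82 C ÷ 4.4 s = 7.23181818182… A.
31.82 has 4 significant figures; 4.4 has 2.
Division/multiplication keeps the fewest: 2 significant figures.
Rounded: 7.2 A.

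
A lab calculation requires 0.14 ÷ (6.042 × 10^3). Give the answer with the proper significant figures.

2.3 × 10^-5

0.14 ÷ (6.042 × 10^3) = 0.0000231711353856…
Multiplication/division keeps the fewest significant figures: 0.14 → 2 s.f., 6.042 × 10^3 → 4 s.f.; limit is 2.
Rounded to 2 significant figures: 2.3 × 10^-5.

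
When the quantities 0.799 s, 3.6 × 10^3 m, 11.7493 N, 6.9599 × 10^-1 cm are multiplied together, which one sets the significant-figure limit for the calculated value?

0.799 s → 3 s.f.; 3.6 × 10^3 m → 2 s.f.; 11.7493 N → 6 s.f.; 6.9599 × 10^-1 cm → 5 s.f.
The fewest is 2 significant figures, from 3.6 × 10^3 m.

3.6 × 10^3 m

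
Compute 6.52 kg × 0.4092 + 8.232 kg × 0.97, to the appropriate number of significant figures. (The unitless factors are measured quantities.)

6.52 × 0.4092 = 2.667984 → 2.67 kg (3 s.f., last digit at the 10^-2 place).
8.232 × 0.97 = 7.98504 → 8.0 kg (2 s.f., last digit at the 10^-1 place).
Sum: 10.653024 kg; keep the coarser place, 10^-1.
Result: 10.7 kg.

10.7 kg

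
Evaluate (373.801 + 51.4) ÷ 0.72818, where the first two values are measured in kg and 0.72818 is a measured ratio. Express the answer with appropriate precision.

583.9 kg

373.801 kg + 51.4 kg = 425.201 kg; the sum is limited to 1 decimal place (4 s.f.).
Carrying full precision, 425.201 ÷ 0.72818 = 583.922931143… kg; 0.72818 has 5 s.f., so the result keeps min(4, 5) = 4 s.f.
Rounded to 4 significant figures: 583.9 kg.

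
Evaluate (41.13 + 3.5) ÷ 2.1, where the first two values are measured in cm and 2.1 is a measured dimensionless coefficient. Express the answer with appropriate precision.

21 cm

41.13 cm + 3.5 cm = 44.63 cm; the sum is limited to 1 decimal place (3 s.f.).
Carrying full precision, 44.63 ÷ 2.1 = 21.2523809524… cm; 2.1 has 2 s.f., so the result keeps min(3, 2) = 2 s.f.
Rounded to 2 significant figures: 21 cm.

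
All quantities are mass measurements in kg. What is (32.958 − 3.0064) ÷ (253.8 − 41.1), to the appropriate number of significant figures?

1.408 × 10⁻¹

32.958 − 3.0064 = 29.9516, limited to 3 d.p. → 5 s.f.; 253.8 − 41.1 = 212.7, limited to 1 d.p. → 4 s.f.
Carrying full precision, 29.9516 ÷ 212.7 = 0.140816173014…; keep min(5, 4) = 4 s.f.
Rounded to 4 significant figures: 1.408 × 10⁻¹.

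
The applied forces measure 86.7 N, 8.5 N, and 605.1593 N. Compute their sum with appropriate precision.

86.7 N + 8.5 N + 605.1593 N = 700.3593 N.
Addition/subtraction keeps the fewest decimal places: 86.7 → 1 decimal place, 8.5 → 1 decimal place, 605.1593 → 4 decimal places; limit is 1.
Rounded to 1 decimal place: 700.4 N.

700.4 N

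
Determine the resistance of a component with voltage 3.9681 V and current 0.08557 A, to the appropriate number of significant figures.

46.37 Ω

resistance = 3.9681 V ÷ 0.08557 A = 46.3725604768… Ω.
3.9681 has 5 significant figures; 0.08557 has 4.
Division/multiplication keeps the fewest: 4 significant figures.
Rounded: 46.37 Ω.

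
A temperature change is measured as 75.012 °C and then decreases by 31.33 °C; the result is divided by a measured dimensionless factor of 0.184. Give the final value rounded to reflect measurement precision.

75.012 °C − 31.33 °C = 43.682 °C; the difference is limited to 2 decimal places (4 s.f.).
Carrying full precision, 43.682 ÷ 0.184 = 237.402173913… °C; 0.184 has 3 s.f., so the result keeps min(4, 3) = 3 s.f.
Rounded to 3 significant figures: 237 °C.

237 °C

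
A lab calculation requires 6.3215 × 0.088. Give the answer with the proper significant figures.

0.56

6.3215 × 0.088 = 0.556292
Multiplication/division keeps the fewest significant figures: 6.3215 → 5 s.f., 0.088 → 2 s.f.; limit is 2.
Rounded to 2 significant figures: 0.56.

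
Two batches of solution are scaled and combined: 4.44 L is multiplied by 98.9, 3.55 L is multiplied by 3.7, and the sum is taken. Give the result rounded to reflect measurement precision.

4.44 × 98.9 = 439.116 → 439 L (3 s.f., last digit at the 10^0 place).
3.55 × 3.7 = 13.135 → 13 L (2 s.f., last digit at the 10^0 place).
Sum: 452.251 L; keep the coarser place, 10^0.
Result: 452 L.

452 L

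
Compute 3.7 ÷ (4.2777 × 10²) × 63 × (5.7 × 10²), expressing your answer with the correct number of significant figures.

3.7 ÷ (4.2777 × 10²) × 63 × (5.7 × 10²) = 310.603829161…
Multiplication/division keeps the fewest significant figures: 3.7 → 2 s.f., 4.2777 × 10² → 5 s.f., 63 → 2 s.f., 5.7 × 10² → 2 s.f.; limit is 2.
Rounded to 2 significant figures: 3.1 × 10².

3.1 × 10²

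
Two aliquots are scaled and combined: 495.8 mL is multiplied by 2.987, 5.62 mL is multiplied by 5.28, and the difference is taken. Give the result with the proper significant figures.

1.451 × 10^3 mL

495.8 × 2.987 = 1480.9546 → 1481 mL (4 s.f., last digit at the 10^0 place).
5.62 × 5.28 = 29.6736 → 29.7 mL (3 s.f., last digit at the 10^-1 place).
Difference: 1451.281 mL; keep the coarser place, 10^0.
Result: 1.451 × 10^3 mL.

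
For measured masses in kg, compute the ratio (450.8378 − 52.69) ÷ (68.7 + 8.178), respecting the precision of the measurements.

5.18

450.8378 − 52.69 = 398.1478, limited to 2 d.p. → 5 s.f.; 68.7 + 8.178 = 76.878, limited to 1 d.p. → 3 s.f.
Carrying full precision, 398.1478 ÷ 76.878 = 5.17895626837…; keep min(5, 3) = 3 s.f.
Rounded to 3 significant figures: 5.18.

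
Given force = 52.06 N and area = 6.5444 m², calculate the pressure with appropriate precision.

pressure = 52.06 N ÷ 6.5444 m² = 7.95489273272… Pa.
52.06 has 4 significant figures; 6.5444 has 5.
Division/multiplication keeps the fewest: 4 significant figures.
Rounded: 7.955 Pa.

7.955 Pa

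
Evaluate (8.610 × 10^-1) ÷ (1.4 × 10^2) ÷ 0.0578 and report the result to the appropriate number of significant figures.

(8.610 × 10^-1) ÷ (1.4 × 10^2) ÷ 0.0578 = 0.106401384083…
Multiplication/division keeps the fewest significant figures: 8.610 × 10^-1 → 4 s.f., 1.4 × 10^2 → 2 s.f., 0.0578 → 3 s.f.; limit is 2.
Rounded to 2 significant figures: 0.11.

0.11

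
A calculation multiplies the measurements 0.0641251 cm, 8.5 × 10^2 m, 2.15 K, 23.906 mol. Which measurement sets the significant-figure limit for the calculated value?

0.0641251 cm → 6 s.f.; 8.5 × 10^2 m → 2 s.f.; 2.15 K → 3 s.f.; 23.906 mol → 5 s.f.
The fewest is 2 significant figures, from 8.5 × 10^2 m.

8.5 × 10^2 m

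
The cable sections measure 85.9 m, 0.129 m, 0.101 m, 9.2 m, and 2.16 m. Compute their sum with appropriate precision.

85.9 m + 0.129 m + 0.101 m + 9.2 m + 2.16 m = 97.490 m.
Addition/subtraction keeps the fewest decimal places: 85.9 → 1 decimal place, 0.129 → 3 decimal places, 0.101 → 3 decimal places, 9.2 → 1 decimal place, 2.16 → 2 decimal places; limit is 1.
Rounded to 1 decimal place: 97.5 m.

97.5 m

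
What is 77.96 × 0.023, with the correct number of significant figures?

77.96 × 0.023 = 1.79308
Multiplication/division keeps the fewest significant figures: 77.96 → 4 s.f., 0.023 → 2 s.f.; limit is 2.
Rounded to 2 significant figures: 1.8.

1.8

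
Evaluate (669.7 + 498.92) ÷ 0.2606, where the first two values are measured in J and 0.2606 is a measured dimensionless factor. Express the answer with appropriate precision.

4484 J

669.7 J + 498.92 J = 1168.62 J; the sum is limited to 1 decimal place (5 s.f.).
Carrying full precision, 1168.62 ÷ 0.2606 = 4484.34382195… J; 0.2606 has 4 s.f., so the result keeps min(5, 4) = 4 s.f.
Rounded to 4 significant figures: 4484 J.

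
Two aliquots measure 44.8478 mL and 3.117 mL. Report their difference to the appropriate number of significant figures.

41.731 mL

44.8478 mL − 3.117 mL = 41.7308 mL.
Addition/subtraction keeps the fewest decimal places: 44.8478 → 4 decimal places, 3.117 → 3 decimal places; limit is 3.
Rounded to 3 decimal places: 41.731 mL.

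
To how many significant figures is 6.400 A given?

6.400: trailing zeros after a decimal point are significant.

4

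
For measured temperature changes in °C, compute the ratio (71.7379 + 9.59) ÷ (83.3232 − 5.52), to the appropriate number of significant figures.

71.7379 + 9.59 = 81.3279, limited to 2 d.p. → 4 s.f.; 83.3232 − 5.52 = 77.8032, limited to 2 d.p. → 4 s.f.
Carrying full precision, 81.3279 ÷ 77.8032 = 1.0453027639…; keep min(4, 4) = 4 s.f.
Rounded to 4 significant figures: 1.045.

1.045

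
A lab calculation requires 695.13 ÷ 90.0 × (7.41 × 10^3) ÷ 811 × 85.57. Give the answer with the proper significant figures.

6.04 × 10^3

695.13 ÷ 90.0 × (7.41 × 10^3) ÷ 811 × 85.57 = 6038.68545117…
Multiplication/division keeps the fewest significant figures: 695.13 → 5 s.f., 90.0 → 3 s.f., 7.41 × 10^3 → 3 s.f., 811 → 3 s.f., 85.57 → 4 s.f.; limit is 3.
Rounded to 3 significant figures: 6.04 × 10^3.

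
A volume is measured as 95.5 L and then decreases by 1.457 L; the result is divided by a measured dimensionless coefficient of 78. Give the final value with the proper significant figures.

95.5 L − 1.457 L = 94.043 L; the difference is limited to 1 decimal place (3 s.f.).
Carrying full precision, 94.043 ÷ 78 = 1.20567948718… L; 78 has 2 s.f., so the result keeps min(3, 2) = 2 s.f.
Rounded to 2 significant figures: 1.2 L.

1.2 L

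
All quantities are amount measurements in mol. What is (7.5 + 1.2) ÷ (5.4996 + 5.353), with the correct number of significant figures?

7.5 + 1.2 = 8.7, limited to 1 d.p. → 2 s.f.; 5.4996 + 5.353 = 10.8526, limited to 3 d.p. → 5 s.f.
Carrying full precision, 8.7 ÷ 10.8526 = 0.80165121722…; keep min(2, 5) = 2 s.f.
Rounded to 2 significant figures: 0.80.

0.80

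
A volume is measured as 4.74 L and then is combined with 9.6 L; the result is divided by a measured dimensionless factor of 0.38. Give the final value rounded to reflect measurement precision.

38 L

4.74 L + 9.6 L = 14.34 L; the sum is limited to 1 decimal place (3 s.f.).
Carrying full precision, 14.34 ÷ 0.38 = 37.7368421053… L; 0.38 has 2 s.f., so the result keeps min(3, 2) = 2 s.f.
Rounded to 2 significant figures: 38 L.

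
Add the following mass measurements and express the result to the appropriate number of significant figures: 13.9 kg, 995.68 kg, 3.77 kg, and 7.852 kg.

1021.2 kg

13.9 kg + 995.68 kg + 3.77 kg + 7.852 kg = 1021.202 kg.
Addition/subtraction keeps the fewest decimal places: 13.9 → 1 decimal place, 995.68 → 2 decimal places, 3.77 → 2 decimal places, 7.852 → 3 decimal places; limit is 1.
Rounded to 1 decimal place: 1021.2 kg.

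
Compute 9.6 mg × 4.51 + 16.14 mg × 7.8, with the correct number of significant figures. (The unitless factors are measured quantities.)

9.6 × 4.51 = 43.296 → 43 mg (2 s.f., last digit at the 10^0 place).
16.14 × 7.8 = 125.892 → 1.3 × 10^2 mg (2 s.f., last digit at the 10^1 place).
Sum: 169.188 mg; keep the coarser place, 10^1.
Result: 1.7 × 10^2 mg.

1.7 × 10^2 mg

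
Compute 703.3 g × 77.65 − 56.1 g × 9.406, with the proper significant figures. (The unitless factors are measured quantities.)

703.3 × 77.65 = 54611.245 → 5.461 × 10⁴ g (4 s.f., last digit at the 10^1 place).
56.1 × 9.406 = 527.6766 → 528 g (3 s.f., last digit at the 10^0 place).
Difference: 54083.5684 g; keep the coarser place, 10^1.
Result: 5.408 × 10⁴ g.

5.408 × 10⁴ g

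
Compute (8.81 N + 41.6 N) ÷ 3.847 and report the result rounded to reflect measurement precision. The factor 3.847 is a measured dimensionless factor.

13.1 N

8.81 N + 41.6 N = 50.41 N; the sum is limited to 1 decimal place (3 s.f.).
Carrying full precision, 50.41 ÷ 3.847 = 13.1037171822… N; 3.847 has 4 s.f., so the result keeps min(3, 4) = 3 s.f.
Rounded to 3 significant figures: 13.1 N.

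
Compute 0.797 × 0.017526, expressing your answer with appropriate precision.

0.797 × 0.017526 = 0.013968222
Multiplication/division keeps the fewest significant figures: 0.797 → 3 s.f., 0.017526 → 5 s.f.; limit is 3.
Rounded to 3 significant figures: 0.0140.

0.0140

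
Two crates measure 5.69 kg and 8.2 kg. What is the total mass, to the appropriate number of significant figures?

5.69 kg + 8.2 kg = 13.89 kg.
Addition/subtraction keeps the fewest decimal places: 5.69 → 2 decimal places, 8.2 → 1 decimal place; limit is 1.
Rounded to 1 decimal place: 13.9 kg.

13.9 kg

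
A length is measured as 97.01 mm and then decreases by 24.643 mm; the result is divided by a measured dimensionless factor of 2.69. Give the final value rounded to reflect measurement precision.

26.9 mm

97.01 mm − 24.643 mm = 72.367 mm; the difference is limited to 2 decimal places (4 s.f.).
Carrying full precision, 72.367 ÷ 2.69 = 26.9022304833… mm; 2.69 has 3 s.f., so the result keeps min(4, 3) = 3 s.f.
Rounded to 3 significant figures: 26.9 mm.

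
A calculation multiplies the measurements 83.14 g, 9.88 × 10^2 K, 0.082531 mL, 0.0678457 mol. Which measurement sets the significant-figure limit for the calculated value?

9.88 × 10^2 K

83.14 g → 4 s.f.; 9.88 × 10^2 K → 3 s.f.; 0.082531 mL → 5 s.f.; 0.0678457 mol → 6 s.f.
The fewest is 3 significant figures, from 9.88 × 10^2 K.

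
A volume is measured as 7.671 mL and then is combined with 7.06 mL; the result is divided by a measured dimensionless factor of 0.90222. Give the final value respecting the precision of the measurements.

16.33 mL

7.671 mL + 7.06 mL = 14.731 mL; the sum is limited to 2 decimal places (4 s.f.).
Carrying full precision, 14.731 ÷ 0.90222 = 16.3275032697… mL; 0.90222 has 5 s.f., so the result keeps min(4, 5) = 4 s.f.
Rounded to 4 significant figures: 16.33 mL.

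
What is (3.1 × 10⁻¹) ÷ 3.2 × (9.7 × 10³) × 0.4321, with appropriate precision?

(3.1 × 10⁻¹) ÷ 3.2 × (9.7 × 10³) × 0.4321 = 406.03896875
Multiplication/division keeps the fewest significant figures: 3.1 × 10⁻¹ → 2 s.f., 3.2 → 2 s.f., 9.7 × 10³ → 2 s.f., 0.4321 → 4 s.f.; limit is 2.
Rounded to 2 significant figures: 4.1 × 10².

4.1 × 10²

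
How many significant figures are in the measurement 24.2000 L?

6

24.2000: trailing zeros after a decimal point are significant.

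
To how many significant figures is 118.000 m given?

6

118.000: trailing zeros after a decimal point are significant.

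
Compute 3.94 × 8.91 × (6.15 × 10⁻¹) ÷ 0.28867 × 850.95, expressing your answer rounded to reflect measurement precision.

3.94 × 8.91 × (6.15 × 10⁻¹) ÷ 0.28867 × 850.95 = 63643.115599…
Multiplication/division keeps the fewest significant figures: 3.94 → 3 s.f., 8.91 → 3 s.f., 6.15 × 10⁻¹ → 3 s.f., 0.28867 → 5 s.f., 850.95 → 5 s.f.; limit is 3.
Rounded to 3 significant figures: 6.36 × 10⁴.

6.36 × 10⁴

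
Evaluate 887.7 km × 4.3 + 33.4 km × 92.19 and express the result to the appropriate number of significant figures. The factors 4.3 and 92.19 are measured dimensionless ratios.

887.7 × 4.3 = 3817.11 → 3.8 × 10^3 km (2 s.f., last digit at the 10^2 place).
33.4 × 92.19 = 3079.146 → 3.08 × 10^3 km (3 s.f., last digit at the 10^1 place).
Sum: 6896.256 km; keep the coarser place, 10^2.
Result: 6.9 × 10^3 km.

6.9 × 10^3 km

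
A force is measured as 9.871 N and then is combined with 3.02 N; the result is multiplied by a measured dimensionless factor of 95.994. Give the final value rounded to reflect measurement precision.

1237 N

9.871 N + 3.02 N = 12.891 N; the sum is limited to 2 decimal places (4 s.f.).
Carrying full precision, 12.891 × 95.994 = 1237.458654 N; 95.994 has 5 s.f., so the result keeps min(4, 5) = 4 s.f.
Rounded to 4 significant figures: 1237 N.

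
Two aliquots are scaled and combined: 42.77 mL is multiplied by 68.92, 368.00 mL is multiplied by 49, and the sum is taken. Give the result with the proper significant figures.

2.1 × 10^4 mL

42.77 × 68.92 = 2947.7084 → 2948 mL (4 s.f., last digit at the 10^0 place).
368.00 × 49 = 18032 → 1.8 × 10^4 mL (2 s.f., last digit at the 10^3 place).
Sum: 20979.7084 mL; keep the coarser place, 10^3.
Result: 2.1 × 10^4 mL.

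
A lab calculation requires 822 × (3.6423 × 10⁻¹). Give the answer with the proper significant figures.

822 × (3.6423 × 10⁻¹) = 299.39706
Multiplication/division keeps the fewest significant figures: 822 → 3 s.f., 3.6423 × 10⁻¹ → 5 s.f.; limit is 3.
Rounded to 3 significant figures: 2.99 × 10².

2.99 × 10²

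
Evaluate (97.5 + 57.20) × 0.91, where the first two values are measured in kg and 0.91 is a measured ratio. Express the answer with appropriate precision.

1.4 × 10^2 kg

97.5 kg + 57.20 kg = 154.70 kg; the sum is limited to 1 decimal place (4 s.f.).
Carrying full precision, 154.70 × 0.91 = 140.777 kg; 0.91 has 2 s.f., so the result keeps min(4, 2) = 2 s.f.
Rounded to 2 significant figures: 1.4 × 10^2 kg.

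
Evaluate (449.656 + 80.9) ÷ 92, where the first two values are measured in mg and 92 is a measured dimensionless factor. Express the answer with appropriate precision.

449.656 mg + 80.9 mg = 530.556 mg; the sum is limited to 1 decimal place (4 s.f.).
Carrying full precision, 530.556 ÷ 92 = 5.76691304348… mg; 92 has 2 s.f., so the result keeps min(4, 2) = 2 s.f.
Rounded to 2 significant figures: 5.8 mg.

5.8 mg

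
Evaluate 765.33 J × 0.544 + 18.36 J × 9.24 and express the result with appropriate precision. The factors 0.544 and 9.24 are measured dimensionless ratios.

765.33 × 0.544 = 416.33952 → 416 J (3 s.f., last digit at the 10^0 place).
18.36 × 9.24 = 169.6464 → 1.70 × 10^2 J (3 s.f., last digit at the 10^0 place).
Sum: 585.98592 J; keep the coarser place, 10^0.
Result: 586 J.

586 J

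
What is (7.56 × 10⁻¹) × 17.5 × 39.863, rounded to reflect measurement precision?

527

(7.56 × 10⁻¹) × 17.5 × 39.863 = 527.38749
Multiplication/division keeps the fewest significant figures: 7.56 × 10⁻¹ → 3 s.f., 17.5 → 3 s.f., 39.863 → 5 s.f.; limit is 3.
Rounded to 3 significant figures: 527.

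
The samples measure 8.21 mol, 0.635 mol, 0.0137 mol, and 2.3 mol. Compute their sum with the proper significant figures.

8.21 mol + 0.635 mol + 0.0137 mol + 2.3 mol = 11.1587 mol.
Addition/subtraction keeps the fewest decimal places: 8.21 → 2 decimal places, 0.635 → 3 decimal places, 0.0137 → 4 decimal places, 2.3 → 1 decimal place; limit is 1.
Rounded to 1 decimal place: 11.2 mol.

11.2 mol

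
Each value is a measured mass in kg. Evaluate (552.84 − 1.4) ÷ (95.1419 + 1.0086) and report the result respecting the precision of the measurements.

5.735

552.84 − 1.4 = 551.44, limited to 1 d.p. → 4 s.f.; 95.1419 + 1.0086 = 96.1505, limited to 4 d.p. → 6 s.f.
Carrying full precision, 551.44 ÷ 96.1505 = 5.73517558411…; keep min(4, 6) = 4 s.f.
Rounded to 4 significant figures: 5.735.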